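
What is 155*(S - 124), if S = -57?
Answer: -28055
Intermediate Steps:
155*(S - 124) = 155*(-57 - 124) = 155*(-181) = -28055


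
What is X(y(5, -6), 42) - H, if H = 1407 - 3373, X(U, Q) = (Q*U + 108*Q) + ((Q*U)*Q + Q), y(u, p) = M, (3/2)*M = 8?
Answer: 16176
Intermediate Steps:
M = 16/3 (M = (2/3)*8 = 16/3 ≈ 5.3333)
y(u, p) = 16/3
X(U, Q) = 109*Q + Q*U + U*Q**2 (X(U, Q) = (108*Q + Q*U) + (U*Q**2 + Q) = (108*Q + Q*U) + (Q + U*Q**2) = 109*Q + Q*U + U*Q**2)
H = -1966
X(y(5, -6), 42) - H = 42*(109 + 16/3 + 42*(16/3)) - 1*(-1966) = 42*(109 + 16/3 + 224) + 1966 = 42*(1015/3) + 1966 = 14210 + 1966 = 16176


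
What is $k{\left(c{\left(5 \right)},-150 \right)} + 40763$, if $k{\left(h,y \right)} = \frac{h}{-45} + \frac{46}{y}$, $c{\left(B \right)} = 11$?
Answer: $\frac{9171551}{225} \approx 40762.0$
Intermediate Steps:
$k{\left(h,y \right)} = \frac{46}{y} - \frac{h}{45}$ ($k{\left(h,y \right)} = h \left(- \frac{1}{45}\right) + \frac{46}{y} = - \frac{h}{45} + \frac{46}{y} = \frac{46}{y} - \frac{h}{45}$)
$k{\left(c{\left(5 \right)},-150 \right)} + 40763 = \left(\frac{46}{-150} - \frac{11}{45}\right) + 40763 = \left(46 \left(- \frac{1}{150}\right) - \frac{11}{45}\right) + 40763 = \left(- \frac{23}{75} - \frac{11}{45}\right) + 40763 = - \frac{124}{225} + 40763 = \frac{9171551}{225}$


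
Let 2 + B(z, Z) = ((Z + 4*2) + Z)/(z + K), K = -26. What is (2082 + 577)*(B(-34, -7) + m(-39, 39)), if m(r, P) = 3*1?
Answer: 29249/10 ≈ 2924.9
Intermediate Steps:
m(r, P) = 3
B(z, Z) = -2 + (8 + 2*Z)/(-26 + z) (B(z, Z) = -2 + ((Z + 4*2) + Z)/(z - 26) = -2 + ((Z + 8) + Z)/(-26 + z) = -2 + ((8 + Z) + Z)/(-26 + z) = -2 + (8 + 2*Z)/(-26 + z))
(2082 + 577)*(B(-34, -7) + m(-39, 39)) = (2082 + 577)*(2*(30 - 7 - 1*(-34))/(-26 - 34) + 3) = 2659*(2*(30 - 7 + 34)/(-60) + 3) = 2659*(2*(-1/60)*57 + 3) = 2659*(-19/10 + 3) = 2659*(11/10) = 29249/10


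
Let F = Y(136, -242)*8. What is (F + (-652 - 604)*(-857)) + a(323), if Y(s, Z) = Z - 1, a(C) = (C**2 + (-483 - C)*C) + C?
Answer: 918762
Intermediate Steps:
a(C) = C + C**2 + C*(-483 - C) (a(C) = (C**2 + C*(-483 - C)) + C = C + C**2 + C*(-483 - C))
Y(s, Z) = -1 + Z
F = -1944 (F = (-1 - 242)*8 = -243*8 = -1944)
(F + (-652 - 604)*(-857)) + a(323) = (-1944 + (-652 - 604)*(-857)) - 482*323 = (-1944 - 1256*(-857)) - 155686 = (-1944 + 1076392) - 155686 = 1074448 - 155686 = 918762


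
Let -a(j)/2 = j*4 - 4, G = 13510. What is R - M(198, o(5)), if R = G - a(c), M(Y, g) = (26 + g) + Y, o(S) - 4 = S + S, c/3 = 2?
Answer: 13312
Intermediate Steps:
c = 6 (c = 3*2 = 6)
o(S) = 4 + 2*S (o(S) = 4 + (S + S) = 4 + 2*S)
a(j) = 8 - 8*j (a(j) = -2*(j*4 - 4) = -2*(4*j - 4) = -2*(-4 + 4*j) = 8 - 8*j)
M(Y, g) = 26 + Y + g
R = 13550 (R = 13510 - (8 - 8*6) = 13510 - (8 - 48) = 13510 - 1*(-40) = 13510 + 40 = 13550)
R - M(198, o(5)) = 13550 - (26 + 198 + (4 + 2*5)) = 13550 - (26 + 198 + (4 + 10)) = 13550 - (26 + 198 + 14) = 13550 - 1*238 = 13550 - 238 = 13312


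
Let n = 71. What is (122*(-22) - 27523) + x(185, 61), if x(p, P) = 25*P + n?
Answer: -28611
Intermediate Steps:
x(p, P) = 71 + 25*P (x(p, P) = 25*P + 71 = 71 + 25*P)
(122*(-22) - 27523) + x(185, 61) = (122*(-22) - 27523) + (71 + 25*61) = (-2684 - 27523) + (71 + 1525) = -30207 + 1596 = -28611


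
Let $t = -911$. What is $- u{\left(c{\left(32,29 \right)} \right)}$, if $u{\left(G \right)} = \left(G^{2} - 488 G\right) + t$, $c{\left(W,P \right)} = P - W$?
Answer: $-562$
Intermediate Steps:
$u{\left(G \right)} = -911 + G^{2} - 488 G$ ($u{\left(G \right)} = \left(G^{2} - 488 G\right) - 911 = -911 + G^{2} - 488 G$)
$- u{\left(c{\left(32,29 \right)} \right)} = - (-911 + \left(29 - 32\right)^{2} - 488 \left(29 - 32\right)) = - (-911 + \left(-3\right)^{2} - -1464) = - (-911 + 9 + 1464) = \left(-1\right) 562 = -562$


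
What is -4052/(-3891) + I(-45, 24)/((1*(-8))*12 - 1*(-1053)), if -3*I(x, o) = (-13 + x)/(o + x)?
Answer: 2805442/2696463 ≈ 1.0404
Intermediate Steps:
I(x, o) = -(-13 + x)/(3*(o + x))
-4052/(-3891) + I(-45, 24)/((1*(-8))*12 - 1*(-1053)) = -4052/(-3891) + ((13 - 1*(-45))/(3*(24 - 45)))/((1*(-8))*12 - 1*(-1053)) = -4052*(-1/3891) + ((⅓)*(13 + 45)/(-21))/(-8*12 + 1053) = 4052/3891 + ((⅓)*(-1/21)*58)/(-96 + 1053) = 4052/3891 - 58/63/957 = 4052/3891 - 58/63*1/957 = 4052/3891 - 2/2079 = 2805442/2696463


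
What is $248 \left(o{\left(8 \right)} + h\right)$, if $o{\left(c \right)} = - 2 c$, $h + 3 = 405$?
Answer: $95728$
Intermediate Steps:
$h = 402$ ($h = -3 + 405 = 402$)
$248 \left(o{\left(8 \right)} + h\right) = 248 \left(\left(-2\right) 8 + 402\right) = 248 \left(-16 + 402\right) = 248 \cdot 386 = 95728$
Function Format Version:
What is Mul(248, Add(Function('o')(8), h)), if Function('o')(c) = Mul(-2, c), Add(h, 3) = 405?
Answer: 95728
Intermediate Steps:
h = 402 (h = Add(-3, 405) = 402)
Mul(248, Add(Function('o')(8), h)) = Mul(248, Add(Mul(-2, 8), 402)) = Mul(248, Add(-16, 402)) = Mul(248, 386) = 95728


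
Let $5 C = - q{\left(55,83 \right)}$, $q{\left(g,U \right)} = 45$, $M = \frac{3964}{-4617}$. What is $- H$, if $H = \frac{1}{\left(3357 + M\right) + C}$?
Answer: $- \frac{4617}{15453752} \approx -0.00029876$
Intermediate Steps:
$M = - \frac{3964}{4617}$ ($M = 3964 \left(- \frac{1}{4617}\right) = - \frac{3964}{4617} \approx -0.85857$)
$C = -9$ ($C = \frac{\left(-1\right) 45}{5} = \frac{1}{5} \left(-45\right) = -9$)
$H = \frac{4617}{15453752}$ ($H = \frac{1}{\left(3357 - \frac{3964}{4617}\right) - 9} = \frac{1}{\frac{15495305}{4617} - 9} = \frac{1}{\frac{15453752}{4617}} = \frac{4617}{15453752} \approx 0.00029876$)
$- H = \left(-1\right) \frac{4617}{15453752} = - \frac{4617}{15453752}$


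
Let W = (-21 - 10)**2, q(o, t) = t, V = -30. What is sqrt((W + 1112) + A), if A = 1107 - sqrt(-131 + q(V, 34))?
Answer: sqrt(3180 - I*sqrt(97)) ≈ 56.392 - 0.08733*I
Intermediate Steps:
W = 961 (W = (-31)**2 = 961)
A = 1107 - I*sqrt(97) (A = 1107 - sqrt(-131 + 34) = 1107 - sqrt(-97) = 1107 - I*sqrt(97) ≈ 1107.0 - 9.8489*I)
sqrt((W + 1112) + A) = sqrt((961 + 1112) + (1107 - I*sqrt(97))) = sqrt(2073 + (1107 - I*sqrt(97))) = sqrt(3180 - I*sqrt(97))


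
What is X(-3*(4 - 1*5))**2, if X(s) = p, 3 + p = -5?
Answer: 64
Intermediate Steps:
p = -8 (p = -3 - 5 = -8)
X(s) = -8
X(-3*(4 - 1*5))**2 = (-8)**2 = 64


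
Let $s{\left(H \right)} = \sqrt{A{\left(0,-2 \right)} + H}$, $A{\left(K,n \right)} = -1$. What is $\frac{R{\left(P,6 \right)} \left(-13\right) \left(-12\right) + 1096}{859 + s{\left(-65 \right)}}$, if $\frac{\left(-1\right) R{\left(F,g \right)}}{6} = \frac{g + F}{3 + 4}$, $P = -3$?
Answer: $\frac{4178176}{5165629} - \frac{4864 i \sqrt{66}}{5165629} \approx 0.80884 - 0.0076497 i$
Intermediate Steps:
$s{\left(H \right)} = \sqrt{-1 + H}$
$R{\left(F,g \right)} = - \frac{6 F}{7} - \frac{6 g}{7}$ ($R{\left(F,g \right)} = - 6 \frac{g + F}{3 + 4} = - 6 \frac{F + g}{7} = - 6 \left(F + g\right) \frac{1}{7} = - 6 \left(\frac{F}{7} + \frac{g}{7}\right) = - \frac{6 F}{7} - \frac{6 g}{7}$)
$\frac{R{\left(P,6 \right)} \left(-13\right) \left(-12\right) + 1096}{859 + s{\left(-65 \right)}} = \frac{\left(\left(- \frac{6}{7}\right) \left(-3\right) - \frac{36}{7}\right) \left(-13\right) \left(-12\right) + 1096}{859 + \sqrt{-1 - 65}} = \frac{\left(\frac{18}{7} - \frac{36}{7}\right) \left(-13\right) \left(-12\right) + 1096}{859 + \sqrt{-66}} = \frac{\left(- \frac{18}{7}\right) \left(-13\right) \left(-12\right) + 1096}{859 + i \sqrt{66}} = \frac{\frac{234}{7} \left(-12\right) + 1096}{859 + i \sqrt{66}} = \frac{- \frac{2808}{7} + 1096}{859 + i \sqrt{66}} = \frac{4864}{7 \left(859 + i \sqrt{66}\right)}$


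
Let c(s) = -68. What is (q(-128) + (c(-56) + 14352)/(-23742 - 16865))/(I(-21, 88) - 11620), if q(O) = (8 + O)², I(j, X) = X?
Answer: -146181629/117069981 ≈ -1.2487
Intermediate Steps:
(q(-128) + (c(-56) + 14352)/(-23742 - 16865))/(I(-21, 88) - 11620) = ((8 - 128)² + (-68 + 14352)/(-23742 - 16865))/(88 - 11620) = ((-120)² + 14284/(-40607))/(-11532) = (14400 + 14284*(-1/40607))*(-1/11532) = (14400 - 14284/40607)*(-1/11532) = (584726516/40607)*(-1/11532) = -146181629/117069981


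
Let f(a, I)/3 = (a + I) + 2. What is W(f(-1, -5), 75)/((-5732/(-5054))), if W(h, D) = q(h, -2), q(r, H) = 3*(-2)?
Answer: -7581/1433 ≈ -5.2903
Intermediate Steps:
f(a, I) = 6 + 3*I + 3*a (f(a, I) = 3*((a + I) + 2) = 3*((I + a) + 2) = 3*(2 + I + a) = 6 + 3*I + 3*a)
q(r, H) = -6
W(h, D) = -6
W(f(-1, -5), 75)/((-5732/(-5054))) = -6/((-5732/(-5054))) = -6/((-5732*(-1/5054))) = -6/2866/2527 = -6*2527/2866 = -7581/1433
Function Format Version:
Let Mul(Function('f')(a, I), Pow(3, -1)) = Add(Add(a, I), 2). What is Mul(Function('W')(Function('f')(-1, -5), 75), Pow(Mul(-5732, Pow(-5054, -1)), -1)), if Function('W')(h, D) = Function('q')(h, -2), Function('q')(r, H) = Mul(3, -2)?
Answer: Rational(-7581, 1433) ≈ -5.2903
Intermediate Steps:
Function('f')(a, I) = Add(6, Mul(3, I), Mul(3, a)) (Function('f')(a, I) = Mul(3, Add(Add(a, I), 2)) = Mul(3, Add(Add(I, a), 2)) = Mul(3, Add(2, I, a)) = Add(6, Mul(3, I), Mul(3, a)))
Function('q')(r, H) = -6
Function('W')(h, D) = -6
Mul(Function('W')(Function('f')(-1, -5), 75), Pow(Mul(-5732, Pow(-5054, -1)), -1)) = Mul(-6, Pow(Mul(-5732, Pow(-5054, -1)), -1)) = Mul(-6, Pow(Mul(-5732, Rational(-1, 5054)), -1)) = Mul(-6, Pow(Rational(2866, 2527), -1)) = Mul(-6, Rational(2527, 2866)) = Rational(-7581, 1433)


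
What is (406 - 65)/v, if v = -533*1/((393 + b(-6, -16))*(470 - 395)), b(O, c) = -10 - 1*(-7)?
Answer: -767250/41 ≈ -18713.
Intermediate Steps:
b(O, c) = -3 (b(O, c) = -10 + 7 = -3)
v = -41/2250 (v = -533*1/((393 - 3)*(470 - 395)) = -533/(75*390) = -533/29250 = -533*1/29250 = -41/2250 ≈ -0.018222)
(406 - 65)/v = (406 - 65)/(-41/2250) = -2250/41*341 = -767250/41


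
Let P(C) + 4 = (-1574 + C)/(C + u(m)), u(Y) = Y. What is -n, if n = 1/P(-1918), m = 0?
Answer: 959/2090 ≈ 0.45885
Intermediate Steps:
P(C) = -4 + (-1574 + C)/C (P(C) = -4 + (-1574 + C)/(C + 0) = -4 + (-1574 + C)/C)
n = -959/2090 (n = 1/(-3 - 1574/(-1918)) = 1/(-3 - 1574*(-1/1918)) = 1/(-3 + 787/959) = 1/(-2090/959) = -959/2090 ≈ -0.45885)
-n = -1*(-959/2090) = 959/2090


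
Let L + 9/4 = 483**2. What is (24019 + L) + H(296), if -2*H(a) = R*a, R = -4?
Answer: 1031591/4 ≈ 2.5790e+5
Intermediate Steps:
H(a) = 2*a (H(a) = -(-2)*a = 2*a)
L = 933147/4 (L = -9/4 + 483**2 = -9/4 + 233289 = 933147/4 ≈ 2.3329e+5)
(24019 + L) + H(296) = (24019 + 933147/4) + 2*296 = 1029223/4 + 592 = 1031591/4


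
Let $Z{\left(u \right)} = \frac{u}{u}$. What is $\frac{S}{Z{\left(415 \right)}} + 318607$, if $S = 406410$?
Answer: $725017$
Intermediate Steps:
$Z{\left(u \right)} = 1$
$\frac{S}{Z{\left(415 \right)}} + 318607 = \frac{406410}{1} + 318607 = 406410 \cdot 1 + 318607 = 406410 + 318607 = 725017$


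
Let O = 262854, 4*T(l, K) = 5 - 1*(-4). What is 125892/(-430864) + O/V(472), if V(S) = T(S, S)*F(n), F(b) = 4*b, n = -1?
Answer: -3145984969/107716 ≈ -29206.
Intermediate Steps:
T(l, K) = 9/4 (T(l, K) = (5 - 1*(-4))/4 = (5 + 4)/4 = (¼)*9 = 9/4)
V(S) = -9 (V(S) = 9*(4*(-1))/4 = (9/4)*(-4) = -9)
125892/(-430864) + O/V(472) = 125892/(-430864) + 262854/(-9) = 125892*(-1/430864) + 262854*(-⅑) = -31473/107716 - 29206 = -3145984969/107716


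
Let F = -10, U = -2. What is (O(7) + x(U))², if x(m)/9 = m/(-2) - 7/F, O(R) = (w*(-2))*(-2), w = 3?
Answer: 74529/100 ≈ 745.29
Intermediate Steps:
O(R) = 12 (O(R) = (3*(-2))*(-2) = -6*(-2) = 12)
x(m) = 63/10 - 9*m/2 (x(m) = 9*(m/(-2) - 7/(-10)) = 9*(m*(-½) - 7*(-⅒)) = 9*(-m/2 + 7/10) = 9*(7/10 - m/2) = 63/10 - 9*m/2)
(O(7) + x(U))² = (12 + (63/10 - 9/2*(-2)))² = (12 + (63/10 + 9))² = (12 + 153/10)² = (273/10)² = 74529/100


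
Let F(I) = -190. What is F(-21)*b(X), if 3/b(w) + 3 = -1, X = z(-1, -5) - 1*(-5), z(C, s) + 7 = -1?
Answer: 285/2 ≈ 142.50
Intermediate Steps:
z(C, s) = -8 (z(C, s) = -7 - 1 = -8)
X = -3 (X = -8 - 1*(-5) = -8 + 5 = -3)
b(w) = -¾ (b(w) = 3/(-3 - 1) = 3/(-4) = 3*(-¼) = -¾)
F(-21)*b(X) = -190*(-¾) = 285/2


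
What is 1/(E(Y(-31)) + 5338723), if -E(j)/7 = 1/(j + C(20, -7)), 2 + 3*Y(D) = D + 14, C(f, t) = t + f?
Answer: 20/106774439 ≈ 1.8731e-7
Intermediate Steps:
C(f, t) = f + t
Y(D) = 4 + D/3 (Y(D) = -2/3 + (D + 14)/3 = -2/3 + (14 + D)/3 = -2/3 + (14/3 + D/3) = 4 + D/3)
E(j) = -7/(13 + j) (E(j) = -7/(j + (20 - 7)) = -7/(j + 13) = -7/(13 + j))
1/(E(Y(-31)) + 5338723) = 1/(-7/(13 + (4 + (1/3)*(-31))) + 5338723) = 1/(-7/(13 + (4 - 31/3)) + 5338723) = 1/(-7/(13 - 19/3) + 5338723) = 1/(-7/20/3 + 5338723) = 1/(-7*3/20 + 5338723) = 1/(-21/20 + 5338723) = 1/(106774439/20) = 20/106774439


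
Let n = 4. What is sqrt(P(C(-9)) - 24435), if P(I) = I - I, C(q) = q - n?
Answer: 3*I*sqrt(2715) ≈ 156.32*I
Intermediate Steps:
C(q) = -4 + q (C(q) = q - 1*4 = q - 4 = -4 + q)
P(I) = 0
sqrt(P(C(-9)) - 24435) = sqrt(0 - 24435) = sqrt(-24435) = 3*I*sqrt(2715)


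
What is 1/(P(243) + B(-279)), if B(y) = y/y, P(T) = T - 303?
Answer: -1/59 ≈ -0.016949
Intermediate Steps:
P(T) = -303 + T
B(y) = 1
1/(P(243) + B(-279)) = 1/((-303 + 243) + 1) = 1/(-60 + 1) = 1/(-59) = -1/59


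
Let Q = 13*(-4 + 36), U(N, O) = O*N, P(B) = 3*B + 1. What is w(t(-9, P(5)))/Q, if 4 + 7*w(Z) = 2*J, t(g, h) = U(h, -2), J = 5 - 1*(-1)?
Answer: 1/364 ≈ 0.0027473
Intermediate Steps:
P(B) = 1 + 3*B
J = 6 (J = 5 + 1 = 6)
U(N, O) = N*O
t(g, h) = -2*h (t(g, h) = h*(-2) = -2*h)
w(Z) = 8/7 (w(Z) = -4/7 + (2*6)/7 = -4/7 + (1/7)*12 = -4/7 + 12/7 = 8/7)
Q = 416 (Q = 13*32 = 416)
w(t(-9, P(5)))/Q = (8/7)/416 = (8/7)*(1/416) = 1/364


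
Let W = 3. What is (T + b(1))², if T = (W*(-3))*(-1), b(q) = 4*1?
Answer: 169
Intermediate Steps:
b(q) = 4
T = 9 (T = (3*(-3))*(-1) = -9*(-1) = 9)
(T + b(1))² = (9 + 4)² = 13² = 169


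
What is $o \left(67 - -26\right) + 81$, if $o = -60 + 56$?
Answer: $-291$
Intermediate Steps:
$o = -4$
$o \left(67 - -26\right) + 81 = - 4 \left(67 - -26\right) + 81 = - 4 \left(67 + 26\right) + 81 = \left(-4\right) 93 + 81 = -372 + 81 = -291$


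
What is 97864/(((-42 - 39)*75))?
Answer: -97864/6075 ≈ -16.109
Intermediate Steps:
97864/(((-42 - 39)*75)) = 97864/((-81*75)) = 97864/(-6075) = 97864*(-1/6075) = -97864/6075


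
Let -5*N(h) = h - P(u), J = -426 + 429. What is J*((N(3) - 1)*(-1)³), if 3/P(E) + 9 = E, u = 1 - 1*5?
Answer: 321/65 ≈ 4.9385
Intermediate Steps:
u = -4 (u = 1 - 5 = -4)
P(E) = 3/(-9 + E)
J = 3
N(h) = -3/65 - h/5 (N(h) = -(h - 3/(-9 - 4))/5 = -(h - 3/(-13))/5 = -(h - 3*(-1)/13)/5 = -(h - 1*(-3/13))/5 = -(h + 3/13)/5 = -(3/13 + h)/5 = -3/65 - h/5)
J*((N(3) - 1)*(-1)³) = 3*(((-3/65 - ⅕*3) - 1)*(-1)³) = 3*(((-3/65 - ⅗) - 1)*(-1)) = 3*((-42/65 - 1)*(-1)) = 3*(-107/65*(-1)) = 3*(107/65) = 321/65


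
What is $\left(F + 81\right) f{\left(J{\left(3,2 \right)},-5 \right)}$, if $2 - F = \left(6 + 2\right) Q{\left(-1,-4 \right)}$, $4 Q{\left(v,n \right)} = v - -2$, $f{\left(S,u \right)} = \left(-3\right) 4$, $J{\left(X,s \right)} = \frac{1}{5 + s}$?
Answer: $-972$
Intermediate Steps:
$f{\left(S,u \right)} = -12$
$Q{\left(v,n \right)} = \frac{1}{2} + \frac{v}{4}$ ($Q{\left(v,n \right)} = \frac{v - -2}{4} = \frac{v + 2}{4} = \frac{2 + v}{4} = \frac{1}{2} + \frac{v}{4}$)
$F = 0$ ($F = 2 - \left(6 + 2\right) \left(\frac{1}{2} + \frac{1}{4} \left(-1\right)\right) = 2 - 8 \left(\frac{1}{2} - \frac{1}{4}\right) = 2 - 8 \cdot \frac{1}{4} = 2 - 2 = 0$)
$\left(F + 81\right) f{\left(J{\left(3,2 \right)},-5 \right)} = \left(0 + 81\right) \left(-12\right) = 81 \left(-12\right) = -972$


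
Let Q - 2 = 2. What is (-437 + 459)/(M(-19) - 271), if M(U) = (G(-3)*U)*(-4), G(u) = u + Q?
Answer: -22/195 ≈ -0.11282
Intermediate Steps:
Q = 4 (Q = 2 + 2 = 4)
G(u) = 4 + u (G(u) = u + 4 = 4 + u)
M(U) = -4*U (M(U) = ((4 - 3)*U)*(-4) = (1*U)*(-4) = U*(-4) = -4*U)
(-437 + 459)/(M(-19) - 271) = (-437 + 459)/(-4*(-19) - 271) = 22/(76 - 271) = 22/(-195) = 22*(-1/195) = -22/195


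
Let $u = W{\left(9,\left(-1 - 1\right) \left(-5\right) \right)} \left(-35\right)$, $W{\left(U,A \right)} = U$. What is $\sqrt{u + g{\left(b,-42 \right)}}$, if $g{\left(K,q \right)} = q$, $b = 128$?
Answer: $i \sqrt{357} \approx 18.894 i$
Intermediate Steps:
$u = -315$ ($u = 9 \left(-35\right) = -315$)
$\sqrt{u + g{\left(b,-42 \right)}} = \sqrt{-315 - 42} = \sqrt{-357} = i \sqrt{357}$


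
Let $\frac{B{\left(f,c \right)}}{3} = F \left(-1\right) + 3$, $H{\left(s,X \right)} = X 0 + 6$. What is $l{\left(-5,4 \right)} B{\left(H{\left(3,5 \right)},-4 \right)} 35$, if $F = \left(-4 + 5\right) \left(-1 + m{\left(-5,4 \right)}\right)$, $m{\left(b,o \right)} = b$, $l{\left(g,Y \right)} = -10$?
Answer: $-9450$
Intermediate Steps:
$H{\left(s,X \right)} = 6$ ($H{\left(s,X \right)} = 0 + 6 = 6$)
$F = -6$ ($F = \left(-4 + 5\right) \left(-1 - 5\right) = 1 \left(-6\right) = -6$)
$B{\left(f,c \right)} = 27$ ($B{\left(f,c \right)} = 3 \left(\left(-6\right) \left(-1\right) + 3\right) = 3 \left(6 + 3\right) = 3 \cdot 9 = 27$)
$l{\left(-5,4 \right)} B{\left(H{\left(3,5 \right)},-4 \right)} 35 = \left(-10\right) 27 \cdot 35 = \left(-270\right) 35 = -9450$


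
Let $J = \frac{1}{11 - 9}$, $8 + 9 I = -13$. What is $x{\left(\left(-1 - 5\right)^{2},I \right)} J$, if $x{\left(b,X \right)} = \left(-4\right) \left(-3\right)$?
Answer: $6$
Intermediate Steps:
$I = - \frac{7}{3}$ ($I = - \frac{8}{9} + \frac{1}{9} \left(-13\right) = - \frac{8}{9} - \frac{13}{9} = - \frac{7}{3} \approx -2.3333$)
$x{\left(b,X \right)} = 12$
$J = \frac{1}{2} \approx 0.5$
$x{\left(\left(-1 - 5\right)^{2},I \right)} J = 12 \cdot \frac{1}{2} = 6$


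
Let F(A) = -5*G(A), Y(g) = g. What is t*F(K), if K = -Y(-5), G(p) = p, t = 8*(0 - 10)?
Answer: 2000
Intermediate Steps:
t = -80 (t = 8*(-10) = -80)
K = 5 (K = -1*(-5) = 5)
F(A) = -5*A
t*F(K) = -(-400)*5 = -80*(-25) = 2000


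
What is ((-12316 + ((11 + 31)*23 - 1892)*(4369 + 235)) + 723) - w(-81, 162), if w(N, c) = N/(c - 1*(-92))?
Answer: -1085823757/254 ≈ -4.2749e+6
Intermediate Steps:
w(N, c) = N/(92 + c) (w(N, c) = N/(c + 92) = N/(92 + c))
((-12316 + ((11 + 31)*23 - 1892)*(4369 + 235)) + 723) - w(-81, 162) = ((-12316 + ((11 + 31)*23 - 1892)*(4369 + 235)) + 723) - (-81)/(92 + 162) = ((-12316 + (42*23 - 1892)*4604) + 723) - (-81)/254 = ((-12316 + (966 - 1892)*4604) + 723) - (-81)/254 = ((-12316 - 926*4604) + 723) - 1*(-81/254) = ((-12316 - 4263304) + 723) + 81/254 = (-4275620 + 723) + 81/254 = -4274897 + 81/254 = -1085823757/254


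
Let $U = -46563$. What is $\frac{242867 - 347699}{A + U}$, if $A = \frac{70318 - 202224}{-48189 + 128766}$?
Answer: $\frac{8447048064}{3752038757} \approx 2.2513$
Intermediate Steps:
$A = - \frac{131906}{80577} \approx -1.637$
$\frac{242867 - 347699}{A + U} = \frac{242867 - 347699}{- \frac{131906}{80577} - 46563} = - \frac{104832}{- \frac{3752038757}{80577}} = \left(-104832\right) \left(- \frac{80577}{3752038757}\right) = \frac{8447048064}{3752038757}$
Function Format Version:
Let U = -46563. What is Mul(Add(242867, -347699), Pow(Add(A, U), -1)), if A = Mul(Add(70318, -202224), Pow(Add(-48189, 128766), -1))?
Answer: Rational(8447048064, 3752038757) ≈ 2.2513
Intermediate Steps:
A = Rational(-131906, 80577) (A = Mul(-131906, Pow(80577, -1)) = Mul(-131906, Rational(1, 80577)) = Rational(-131906, 80577) ≈ -1.6370)
Mul(Add(242867, -347699), Pow(Add(A, U), -1)) = Mul(Add(242867, -347699), Pow(Add(Rational(-131906, 80577), -46563), -1)) = Mul(-104832, Pow(Rational(-3752038757, 80577), -1)) = Mul(-104832, Rational(-80577, 3752038757)) = Rational(8447048064, 3752038757)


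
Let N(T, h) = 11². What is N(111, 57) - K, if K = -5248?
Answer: 5369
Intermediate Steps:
N(T, h) = 121
N(111, 57) - K = 121 - 1*(-5248) = 121 + 5248 = 5369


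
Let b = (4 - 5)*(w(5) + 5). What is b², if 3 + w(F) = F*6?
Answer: 1024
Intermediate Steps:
w(F) = -3 + 6*F (w(F) = -3 + F*6 = -3 + 6*F)
b = -32 (b = (4 - 5)*((-3 + 6*5) + 5) = -((-3 + 30) + 5) = -(27 + 5) = -1*32 = -32)
b² = (-32)² = 1024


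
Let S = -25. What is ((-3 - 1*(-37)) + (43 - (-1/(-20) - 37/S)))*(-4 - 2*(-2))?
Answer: 0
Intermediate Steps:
((-3 - 1*(-37)) + (43 - (-1/(-20) - 37/S)))*(-4 - 2*(-2)) = ((-3 - 1*(-37)) + (43 - (-1/(-20) - 37/(-25))))*(-4 - 2*(-2)) = ((-3 + 37) + (43 - (-1*(-1/20) - 37*(-1/25))))*(-4 + 4) = (34 + (43 - (1/20 + 37/25)))*0 = (34 + (43 - 1*153/100))*0 = (34 + (43 - 153/100))*0 = (34 + 4147/100)*0 = (7547/100)*0 = 0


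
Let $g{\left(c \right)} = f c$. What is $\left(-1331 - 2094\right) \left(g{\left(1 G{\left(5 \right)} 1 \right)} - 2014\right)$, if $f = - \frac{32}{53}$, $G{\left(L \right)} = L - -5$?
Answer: $\frac{366687350}{53} \approx 6.9186 \cdot 10^{6}$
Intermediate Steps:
$G{\left(L \right)} = 5 + L$ ($G{\left(L \right)} = L + 5 = 5 + L$)
$f = - \frac{32}{53}$ ($f = \left(-32\right) \frac{1}{53} = - \frac{32}{53} \approx -0.60377$)
$g{\left(c \right)} = - \frac{32 c}{53}$
$\left(-1331 - 2094\right) \left(g{\left(1 G{\left(5 \right)} 1 \right)} - 2014\right) = \left(-1331 - 2094\right) \left(- \frac{32 \cdot 1 \left(5 + 5\right) 1}{53} - 2014\right) = - 3425 \left(- \frac{32 \cdot 1 \cdot 10 \cdot 1}{53} - 2014\right) = - 3425 \left(- \frac{32 \cdot 10 \cdot 1}{53} - 2014\right) = - 3425 \left(\left(- \frac{32}{53}\right) 10 - 2014\right) = - 3425 \left(- \frac{320}{53} - 2014\right) = \left(-3425\right) \left(- \frac{107062}{53}\right) = \frac{366687350}{53}$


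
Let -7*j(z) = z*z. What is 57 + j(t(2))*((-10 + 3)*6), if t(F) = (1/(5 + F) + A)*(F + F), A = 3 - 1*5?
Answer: 19017/49 ≈ 388.10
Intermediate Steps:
A = -2 (A = 3 - 5 = -2)
t(F) = 2*F*(-2 + 1/(5 + F)) (t(F) = (1/(5 + F) - 2)*(F + F) = (-2 + 1/(5 + F))*(2*F) = 2*F*(-2 + 1/(5 + F)))
j(z) = -z²/7 (j(z) = -z*z/7 = -z²/7)
57 + j(t(2))*((-10 + 3)*6) = 57 + (-16*(9 + 2*2)²/(5 + 2)²/7)*((-10 + 3)*6) = 57 + (-16*(9 + 4)²/49/7)*(-7*6) = 57 - (-2*2*⅐*13)²/7*(-42) = 57 - (-52/7)²/7*(-42) = 57 - ⅐*2704/49*(-42) = 57 - 2704/343*(-42) = 57 + 16224/49 = 19017/49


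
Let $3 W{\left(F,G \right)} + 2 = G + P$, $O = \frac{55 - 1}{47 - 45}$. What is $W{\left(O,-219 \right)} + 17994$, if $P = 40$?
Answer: $\frac{53801}{3} \approx 17934.0$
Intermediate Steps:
$O = 27$ ($O = \frac{54}{2} = 54 \cdot \frac{1}{2} = 27$)
$W{\left(F,G \right)} = \frac{38}{3} + \frac{G}{3}$ ($W{\left(F,G \right)} = - \frac{2}{3} + \frac{G + 40}{3} = - \frac{2}{3} + \frac{40 + G}{3} = - \frac{2}{3} + \left(\frac{40}{3} + \frac{G}{3}\right) = \frac{38}{3} + \frac{G}{3}$)
$W{\left(O,-219 \right)} + 17994 = \left(\frac{38}{3} + \frac{1}{3} \left(-219\right)\right) + 17994 = \left(\frac{38}{3} - 73\right) + 17994 = - \frac{181}{3} + 17994 = \frac{53801}{3}$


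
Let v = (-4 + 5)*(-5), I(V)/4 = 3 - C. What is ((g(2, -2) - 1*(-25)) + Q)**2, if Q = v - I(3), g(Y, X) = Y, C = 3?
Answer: 484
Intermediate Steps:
I(V) = 0 (I(V) = 4*(3 - 1*3) = 4*(3 - 3) = 4*0 = 0)
v = -5 (v = 1*(-5) = -5)
Q = -5 (Q = -5 - 1*0 = -5 + 0 = -5)
((g(2, -2) - 1*(-25)) + Q)**2 = ((2 - 1*(-25)) - 5)**2 = ((2 + 25) - 5)**2 = (27 - 5)**2 = 22**2 = 484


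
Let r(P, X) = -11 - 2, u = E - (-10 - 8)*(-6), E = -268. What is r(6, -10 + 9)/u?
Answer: 13/376 ≈ 0.034574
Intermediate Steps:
u = -376 (u = -268 - (-10 - 8)*(-6) = -268 - (-18)*(-6) = -268 - 1*108 = -268 - 108 = -376)
r(P, X) = -13
r(6, -10 + 9)/u = -13/(-376) = -13*(-1/376) = 13/376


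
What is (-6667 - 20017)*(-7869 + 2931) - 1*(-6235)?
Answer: 131771827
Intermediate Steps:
(-6667 - 20017)*(-7869 + 2931) - 1*(-6235) = -26684*(-4938) + 6235 = 131765592 + 6235 = 131771827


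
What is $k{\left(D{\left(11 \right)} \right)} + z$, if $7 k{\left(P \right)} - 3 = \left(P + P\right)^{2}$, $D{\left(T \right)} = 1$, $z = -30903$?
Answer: $-30902$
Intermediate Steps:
$k{\left(P \right)} = \frac{3}{7} + \frac{4 P^{2}}{7}$ ($k{\left(P \right)} = \frac{3}{7} + \frac{\left(P + P\right)^{2}}{7} = \frac{3}{7} + \frac{\left(2 P\right)^{2}}{7} = \frac{3}{7} + \frac{4 P^{2}}{7}$)
$k{\left(D{\left(11 \right)} \right)} + z = \left(\frac{3}{7} + \frac{4 \cdot 1^{2}}{7}\right) - 30903 = \left(\frac{3}{7} + \frac{4}{7} \cdot 1\right) - 30903 = \left(\frac{3}{7} + \frac{4}{7}\right) - 30903 = 1 - 30903 = -30902$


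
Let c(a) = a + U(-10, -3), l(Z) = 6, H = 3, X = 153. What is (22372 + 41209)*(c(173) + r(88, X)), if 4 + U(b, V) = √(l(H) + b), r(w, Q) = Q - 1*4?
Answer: 20218758 + 127162*I ≈ 2.0219e+7 + 1.2716e+5*I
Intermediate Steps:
r(w, Q) = -4 + Q (r(w, Q) = Q - 4 = -4 + Q)
U(b, V) = -4 + √(6 + b)
c(a) = -4 + a + 2*I (c(a) = a + (-4 + √(6 - 10)) = a + (-4 + √(-4)) = a + (-4 + 2*I) = -4 + a + 2*I)
(22372 + 41209)*(c(173) + r(88, X)) = (22372 + 41209)*((-4 + 173 + 2*I) + (-4 + 153)) = 63581*((169 + 2*I) + 149) = 63581*(318 + 2*I) = 20218758 + 127162*I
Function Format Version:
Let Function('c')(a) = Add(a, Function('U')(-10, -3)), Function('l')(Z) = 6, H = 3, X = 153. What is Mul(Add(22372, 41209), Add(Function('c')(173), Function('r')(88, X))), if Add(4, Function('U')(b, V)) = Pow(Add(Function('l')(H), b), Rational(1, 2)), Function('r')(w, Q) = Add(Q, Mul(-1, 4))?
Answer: Add(20218758, Mul(127162, I)) ≈ Add(2.0219e+7, Mul(1.2716e+5, I))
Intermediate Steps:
Function('r')(w, Q) = Add(-4, Q) (Function('r')(w, Q) = Add(Q, -4) = Add(-4, Q))
Function('U')(b, V) = Add(-4, Pow(Add(6, b), Rational(1, 2)))
Function('c')(a) = Add(-4, a, Mul(2, I)) (Function('c')(a) = Add(a, Add(-4, Pow(Add(6, -10), Rational(1, 2)))) = Add(a, Add(-4, Pow(-4, Rational(1, 2)))) = Add(a, Add(-4, Mul(2, I))) = Add(-4, a, Mul(2, I)))
Mul(Add(22372, 41209), Add(Function('c')(173), Function('r')(88, X))) = Mul(Add(22372, 41209), Add(Add(-4, 173, Mul(2, I)), Add(-4, 153))) = Mul(63581, Add(Add(169, Mul(2, I)), 149)) = Mul(63581, Add(318, Mul(2, I))) = Add(20218758, Mul(127162, I))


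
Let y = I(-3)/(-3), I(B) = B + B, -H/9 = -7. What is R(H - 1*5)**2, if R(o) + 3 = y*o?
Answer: 12769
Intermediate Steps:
H = 63 (H = -9*(-7) = 63)
I(B) = 2*B
y = 2 (y = (2*(-3))/(-3) = -6*(-1/3) = 2)
R(o) = -3 + 2*o
R(H - 1*5)**2 = (-3 + 2*(63 - 1*5))**2 = (-3 + 2*(63 - 5))**2 = (-3 + 2*58)**2 = (-3 + 116)**2 = 113**2 = 12769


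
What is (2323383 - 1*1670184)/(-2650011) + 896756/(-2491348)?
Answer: -333646607214/550174967069 ≈ -0.60644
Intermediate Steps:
(2323383 - 1*1670184)/(-2650011) + 896756/(-2491348) = (2323383 - 1670184)*(-1/2650011) + 896756*(-1/2491348) = 653199*(-1/2650011) - 224189/622837 = -217733/883337 - 224189/622837 = -333646607214/550174967069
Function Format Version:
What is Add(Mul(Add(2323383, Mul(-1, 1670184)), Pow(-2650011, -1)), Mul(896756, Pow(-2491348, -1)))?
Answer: Rational(-333646607214, 550174967069) ≈ -0.60644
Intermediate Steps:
Add(Mul(Add(2323383, Mul(-1, 1670184)), Pow(-2650011, -1)), Mul(896756, Pow(-2491348, -1))) = Add(Mul(Add(2323383, -1670184), Rational(-1, 2650011)), Mul(896756, Rational(-1, 2491348))) = Add(Mul(653199, Rational(-1, 2650011)), Rational(-224189, 622837)) = Add(Rational(-217733, 883337), Rational(-224189, 622837)) = Rational(-333646607214, 550174967069)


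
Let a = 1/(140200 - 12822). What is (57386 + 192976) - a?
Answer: 31890610835/127378 ≈ 2.5036e+5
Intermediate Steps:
a = 1/127378 ≈ 7.8506e-6
(57386 + 192976) - a = (57386 + 192976) - 1*1/127378 = 250362 - 1/127378 = 31890610835/127378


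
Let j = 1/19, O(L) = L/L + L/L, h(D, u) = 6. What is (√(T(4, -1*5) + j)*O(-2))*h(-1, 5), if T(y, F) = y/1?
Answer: 12*√1463/19 ≈ 24.157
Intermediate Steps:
T(y, F) = y (T(y, F) = y*1 = y)
O(L) = 2 (O(L) = 1 + 1 = 2)
j = 1/19 ≈ 0.052632
(√(T(4, -1*5) + j)*O(-2))*h(-1, 5) = (√(4 + 1/19)*2)*6 = (√(77/19)*2)*6 = ((√1463/19)*2)*6 = (2*√1463/19)*6 = 12*√1463/19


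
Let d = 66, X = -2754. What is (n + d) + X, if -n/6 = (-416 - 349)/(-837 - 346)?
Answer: -3184494/1183 ≈ -2691.9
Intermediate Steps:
n = -4590/1183 (n = -6*(-416 - 349)/(-837 - 346) = -(-4590)/(-1183) = -(-4590)*(-1)/1183 = -6*765/1183 = -4590/1183 ≈ -3.8800)
(n + d) + X = (-4590/1183 + 66) - 2754 = 73488/1183 - 2754 = -3184494/1183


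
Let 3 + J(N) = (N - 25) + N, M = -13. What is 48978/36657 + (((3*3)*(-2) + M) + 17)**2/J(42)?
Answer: 39395/8146 ≈ 4.8361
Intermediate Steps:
J(N) = -28 + 2*N (J(N) = -3 + ((N - 25) + N) = -3 + ((-25 + N) + N) = -3 + (-25 + 2*N) = -28 + 2*N)
48978/36657 + (((3*3)*(-2) + M) + 17)**2/J(42) = 48978/36657 + (((3*3)*(-2) - 13) + 17)**2/(-28 + 2*42) = 48978*(1/36657) + ((9*(-2) - 13) + 17)**2/(-28 + 84) = 5442/4073 + ((-18 - 13) + 17)**2/56 = 5442/4073 + (-31 + 17)**2*(1/56) = 5442/4073 + (-14)**2*(1/56) = 5442/4073 + 196*(1/56) = 5442/4073 + 7/2 = 39395/8146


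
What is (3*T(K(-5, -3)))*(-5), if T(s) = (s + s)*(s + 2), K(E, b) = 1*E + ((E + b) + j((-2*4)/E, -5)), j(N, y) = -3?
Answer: -6720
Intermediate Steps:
K(E, b) = -3 + b + 2*E (K(E, b) = 1*E + ((E + b) - 3) = E + (-3 + E + b) = -3 + b + 2*E)
T(s) = 2*s*(2 + s) (T(s) = (2*s)*(2 + s) = 2*s*(2 + s))
(3*T(K(-5, -3)))*(-5) = (3*(2*(-3 - 3 + 2*(-5))*(2 + (-3 - 3 + 2*(-5)))))*(-5) = (3*(2*(-3 - 3 - 10)*(2 + (-3 - 3 - 10))))*(-5) = (3*(2*(-16)*(2 - 16)))*(-5) = (3*(2*(-16)*(-14)))*(-5) = (3*448)*(-5) = 1344*(-5) = -6720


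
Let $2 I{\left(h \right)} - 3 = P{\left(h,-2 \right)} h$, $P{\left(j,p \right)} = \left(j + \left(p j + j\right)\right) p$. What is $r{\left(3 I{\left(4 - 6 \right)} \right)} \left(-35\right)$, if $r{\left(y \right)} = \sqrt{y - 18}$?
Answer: $- \frac{105 i \sqrt{6}}{2} \approx - 128.6 i$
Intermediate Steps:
$P{\left(j,p \right)} = p \left(2 j + j p\right)$ ($P{\left(j,p \right)} = \left(j + \left(j p + j\right)\right) p = \left(j + \left(j + j p\right)\right) p = \left(2 j + j p\right) p = p \left(2 j + j p\right)$)
$I{\left(h \right)} = \frac{3}{2}$ ($I{\left(h \right)} = \frac{3}{2} + \frac{h \left(-2\right) \left(2 - 2\right) h}{2} = \frac{3}{2} + \frac{h \left(-2\right) 0 h}{2} = \frac{3}{2} + \frac{0 h}{2} = \frac{3}{2} + \frac{1}{2} \cdot 0 = \frac{3}{2} + 0 = \frac{3}{2}$)
$r{\left(y \right)} = \sqrt{-18 + y}$
$r{\left(3 I{\left(4 - 6 \right)} \right)} \left(-35\right) = \sqrt{-18 + 3 \cdot \frac{3}{2}} \left(-35\right) = \sqrt{-18 + \frac{9}{2}} \left(-35\right) = \sqrt{- \frac{27}{2}} \left(-35\right) = \frac{3 i \sqrt{6}}{2} \left(-35\right) = - \frac{105 i \sqrt{6}}{2}$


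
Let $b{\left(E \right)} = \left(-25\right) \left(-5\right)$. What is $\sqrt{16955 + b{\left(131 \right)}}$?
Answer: $2 \sqrt{4270} \approx 130.69$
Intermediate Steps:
$b{\left(E \right)} = 125$
$\sqrt{16955 + b{\left(131 \right)}} = \sqrt{16955 + 125} = \sqrt{17080} = 2 \sqrt{4270}$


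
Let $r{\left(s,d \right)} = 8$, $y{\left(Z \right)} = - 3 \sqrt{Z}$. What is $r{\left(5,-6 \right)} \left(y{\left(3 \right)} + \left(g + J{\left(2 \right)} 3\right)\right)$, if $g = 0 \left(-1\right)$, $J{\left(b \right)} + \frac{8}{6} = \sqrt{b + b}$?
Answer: $16 - 24 \sqrt{3} \approx -25.569$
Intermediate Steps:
$J{\left(b \right)} = - \frac{4}{3} + \sqrt{2} \sqrt{b}$ ($J{\left(b \right)} = - \frac{4}{3} + \sqrt{b + b} = - \frac{4}{3} + \sqrt{2 b} = - \frac{4}{3} + \sqrt{2} \sqrt{b}$)
$g = 0$
$r{\left(5,-6 \right)} \left(y{\left(3 \right)} + \left(g + J{\left(2 \right)} 3\right)\right) = 8 \left(- 3 \sqrt{3} + \left(0 + \left(- \frac{4}{3} + \sqrt{2} \sqrt{2}\right) 3\right)\right) = 8 \left(- 3 \sqrt{3} + \left(0 + \left(- \frac{4}{3} + 2\right) 3\right)\right) = 8 \left(- 3 \sqrt{3} + \left(0 + \frac{2}{3} \cdot 3\right)\right) = 8 \left(- 3 \sqrt{3} + \left(0 + 2\right)\right) = 8 \left(- 3 \sqrt{3} + 2\right) = 8 \left(2 - 3 \sqrt{3}\right) = 16 - 24 \sqrt{3}$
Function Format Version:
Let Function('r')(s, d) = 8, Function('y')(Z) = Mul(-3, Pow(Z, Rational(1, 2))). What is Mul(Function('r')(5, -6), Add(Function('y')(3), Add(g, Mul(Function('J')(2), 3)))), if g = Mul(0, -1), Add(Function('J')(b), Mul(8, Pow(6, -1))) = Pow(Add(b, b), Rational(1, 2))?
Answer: Add(16, Mul(-24, Pow(3, Rational(1, 2)))) ≈ -25.569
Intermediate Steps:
Function('J')(b) = Add(Rational(-4, 3), Mul(Pow(2, Rational(1, 2)), Pow(b, Rational(1, 2)))) (Function('J')(b) = Add(Rational(-4, 3), Pow(Add(b, b), Rational(1, 2))) = Add(Rational(-4, 3), Pow(Mul(2, b), Rational(1, 2))) = Add(Rational(-4, 3), Mul(Pow(2, Rational(1, 2)), Pow(b, Rational(1, 2)))))
g = 0
Mul(Function('r')(5, -6), Add(Function('y')(3), Add(g, Mul(Function('J')(2), 3)))) = Mul(8, Add(Mul(-3, Pow(3, Rational(1, 2))), Add(0, Mul(Add(Rational(-4, 3), Mul(Pow(2, Rational(1, 2)), Pow(2, Rational(1, 2)))), 3)))) = Mul(8, Add(Mul(-3, Pow(3, Rational(1, 2))), Add(0, Mul(Add(Rational(-4, 3), 2), 3)))) = Mul(8, Add(Mul(-3, Pow(3, Rational(1, 2))), Add(0, Mul(Rational(2, 3), 3)))) = Mul(8, Add(Mul(-3, Pow(3, Rational(1, 2))), Add(0, 2))) = Mul(8, Add(Mul(-3, Pow(3, Rational(1, 2))), 2)) = Mul(8, Add(2, Mul(-3, Pow(3, Rational(1, 2))))) = Add(16, Mul(-24, Pow(3, Rational(1, 2))))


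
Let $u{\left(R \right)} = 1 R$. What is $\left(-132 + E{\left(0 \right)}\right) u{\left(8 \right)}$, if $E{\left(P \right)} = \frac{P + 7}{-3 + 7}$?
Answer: $-1042$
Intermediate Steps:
$E{\left(P \right)} = \frac{7}{4} + \frac{P}{4}$ ($E{\left(P \right)} = \frac{7 + P}{4} = \left(7 + P\right) \frac{1}{4} = \frac{7}{4} + \frac{P}{4}$)
$u{\left(R \right)} = R$
$\left(-132 + E{\left(0 \right)}\right) u{\left(8 \right)} = \left(-132 + \left(\frac{7}{4} + \frac{1}{4} \cdot 0\right)\right) 8 = \left(-132 + \left(\frac{7}{4} + 0\right)\right) 8 = \left(-132 + \frac{7}{4}\right) 8 = \left(- \frac{521}{4}\right) 8 = -1042$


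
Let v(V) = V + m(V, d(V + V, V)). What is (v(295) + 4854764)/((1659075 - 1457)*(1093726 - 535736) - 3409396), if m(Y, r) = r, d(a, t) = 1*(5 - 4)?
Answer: 1213765/231232714606 ≈ 5.2491e-6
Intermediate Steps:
d(a, t) = 1 (d(a, t) = 1*1 = 1)
v(V) = 1 + V (v(V) = V + 1 = 1 + V)
(v(295) + 4854764)/((1659075 - 1457)*(1093726 - 535736) - 3409396) = ((1 + 295) + 4854764)/((1659075 - 1457)*(1093726 - 535736) - 3409396) = (296 + 4854764)/(1657618*557990 - 3409396) = 4855060/(924934267820 - 3409396) = 4855060/924930858424 = 4855060*(1/924930858424) = 1213765/231232714606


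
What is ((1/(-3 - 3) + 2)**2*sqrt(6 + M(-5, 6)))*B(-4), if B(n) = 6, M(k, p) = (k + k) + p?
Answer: 121*sqrt(2)/6 ≈ 28.520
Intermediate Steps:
M(k, p) = p + 2*k (M(k, p) = 2*k + p = p + 2*k)
((1/(-3 - 3) + 2)**2*sqrt(6 + M(-5, 6)))*B(-4) = ((1/(-3 - 3) + 2)**2*sqrt(6 + (6 + 2*(-5))))*6 = ((1/(-6) + 2)**2*sqrt(6 + (6 - 10)))*6 = ((-1/6 + 2)**2*sqrt(6 - 4))*6 = ((11/6)**2*sqrt(2))*6 = (121*sqrt(2)/36)*6 = 121*sqrt(2)/6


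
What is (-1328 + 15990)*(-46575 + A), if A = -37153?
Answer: -1227619936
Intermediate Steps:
(-1328 + 15990)*(-46575 + A) = (-1328 + 15990)*(-46575 - 37153) = 14662*(-83728) = -1227619936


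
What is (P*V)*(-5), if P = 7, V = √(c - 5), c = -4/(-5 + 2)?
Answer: -35*I*√33/3 ≈ -67.02*I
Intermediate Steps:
c = 4/3 (c = -4/(-3) = -4*(-⅓) = 4/3 ≈ 1.3333)
V = I*√33/3 (V = √(4/3 - 5) = √(-11/3) = I*√33/3 ≈ 1.9149*I)
(P*V)*(-5) = (7*(I*√33/3))*(-5) = (7*I*√33/3)*(-5) = -35*I*√33/3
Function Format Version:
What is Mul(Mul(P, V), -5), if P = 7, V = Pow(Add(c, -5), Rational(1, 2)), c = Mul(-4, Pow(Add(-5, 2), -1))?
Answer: Mul(Rational(-35, 3), I, Pow(33, Rational(1, 2))) ≈ Mul(-67.020, I)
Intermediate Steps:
c = Rational(4, 3) (c = Mul(-4, Pow(-3, -1)) = Mul(-4, Rational(-1, 3)) = Rational(4, 3) ≈ 1.3333)
V = Mul(Rational(1, 3), I, Pow(33, Rational(1, 2))) (V = Pow(Add(Rational(4, 3), -5), Rational(1, 2)) = Pow(Rational(-11, 3), Rational(1, 2)) = Mul(Rational(1, 3), I, Pow(33, Rational(1, 2))) ≈ Mul(1.9149, I))
Mul(Mul(P, V), -5) = Mul(Mul(7, Mul(Rational(1, 3), I, Pow(33, Rational(1, 2)))), -5) = Mul(Mul(Rational(7, 3), I, Pow(33, Rational(1, 2))), -5) = Mul(Rational(-35, 3), I, Pow(33, Rational(1, 2)))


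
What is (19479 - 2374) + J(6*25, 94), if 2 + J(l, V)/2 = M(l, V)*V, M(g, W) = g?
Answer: 45301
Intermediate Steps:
J(l, V) = -4 + 2*V*l (J(l, V) = -4 + 2*(l*V) = -4 + 2*(V*l) = -4 + 2*V*l)
(19479 - 2374) + J(6*25, 94) = (19479 - 2374) + (-4 + 2*94*(6*25)) = 17105 + (-4 + 2*94*150) = 17105 + (-4 + 28200) = 17105 + 28196 = 45301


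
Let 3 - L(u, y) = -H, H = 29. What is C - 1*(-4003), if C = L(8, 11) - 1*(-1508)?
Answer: 5543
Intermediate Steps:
L(u, y) = 32 (L(u, y) = 3 - (-1)*29 = 3 - 1*(-29) = 3 + 29 = 32)
C = 1540 (C = 32 - 1*(-1508) = 32 + 1508 = 1540)
C - 1*(-4003) = 1540 - 1*(-4003) = 1540 + 4003 = 5543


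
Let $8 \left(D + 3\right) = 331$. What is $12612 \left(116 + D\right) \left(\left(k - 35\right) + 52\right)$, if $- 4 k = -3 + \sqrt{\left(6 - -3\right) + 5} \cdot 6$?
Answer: $\frac{276470805}{8} - \frac{11681865 \sqrt{14}}{4} \approx 2.3631 \cdot 10^{7}$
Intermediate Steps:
$D = \frac{307}{8}$ ($D = -3 + \frac{1}{8} \cdot 331 = -3 + \frac{331}{8} = \frac{307}{8} \approx 38.375$)
$k = \frac{3}{4} - \frac{3 \sqrt{14}}{2}$ ($k = - \frac{-3 + \sqrt{\left(6 - -3\right) + 5} \cdot 6}{4} = - \frac{-3 + \sqrt{\left(6 + 3\right) + 5} \cdot 6}{4} = - \frac{-3 + \sqrt{9 + 5} \cdot 6}{4} = - \frac{-3 + \sqrt{14} \cdot 6}{4} = - \frac{-3 + 6 \sqrt{14}}{4} = \frac{3}{4} - \frac{3 \sqrt{14}}{2} \approx -4.8625$)
$12612 \left(116 + D\right) \left(\left(k - 35\right) + 52\right) = 12612 \left(116 + \frac{307}{8}\right) \left(\left(\left(\frac{3}{4} - \frac{3 \sqrt{14}}{2}\right) - 35\right) + 52\right) = 12612 \frac{1235 \left(\left(\left(\frac{3}{4} - \frac{3 \sqrt{14}}{2}\right) - 35\right) + 52\right)}{8} = 12612 \frac{1235 \left(\left(- \frac{137}{4} - \frac{3 \sqrt{14}}{2}\right) + 52\right)}{8} = 12612 \frac{1235 \left(\frac{71}{4} - \frac{3 \sqrt{14}}{2}\right)}{8} = 12612 \left(\frac{87685}{32} - \frac{3705 \sqrt{14}}{16}\right) = \frac{276470805}{8} - \frac{11681865 \sqrt{14}}{4}$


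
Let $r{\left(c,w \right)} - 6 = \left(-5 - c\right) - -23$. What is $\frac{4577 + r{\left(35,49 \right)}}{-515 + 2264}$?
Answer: $\frac{1522}{583} \approx 2.6106$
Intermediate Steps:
$r{\left(c,w \right)} = 24 - c$ ($r{\left(c,w \right)} = 6 - \left(-18 + c\right) = 24 - c$)
$\frac{4577 + r{\left(35,49 \right)}}{-515 + 2264} = \frac{4577 + \left(24 - 35\right)}{-515 + 2264} = \frac{4577 + \left(24 - 35\right)}{1749} = \left(4577 - 11\right) \frac{1}{1749} = 4566 \cdot \frac{1}{1749} = \frac{1522}{583}$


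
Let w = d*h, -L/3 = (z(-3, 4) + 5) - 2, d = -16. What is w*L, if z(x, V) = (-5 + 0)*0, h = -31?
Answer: -4464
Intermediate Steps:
z(x, V) = 0 (z(x, V) = -5*0 = 0)
L = -9 (L = -3*((0 + 5) - 2) = -3*(5 - 2) = -3*3 = -9)
w = 496 (w = -16*(-31) = 496)
w*L = 496*(-9) = -4464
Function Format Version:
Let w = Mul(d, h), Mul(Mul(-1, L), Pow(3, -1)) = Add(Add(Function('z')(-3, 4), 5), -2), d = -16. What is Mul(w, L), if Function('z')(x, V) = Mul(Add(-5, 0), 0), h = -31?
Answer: -4464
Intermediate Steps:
Function('z')(x, V) = 0 (Function('z')(x, V) = Mul(-5, 0) = 0)
L = -9 (L = Mul(-3, Add(Add(0, 5), -2)) = Mul(-3, Add(5, -2)) = Mul(-3, 3) = -9)
w = 496 (w = Mul(-16, -31) = 496)
Mul(w, L) = Mul(496, -9) = -4464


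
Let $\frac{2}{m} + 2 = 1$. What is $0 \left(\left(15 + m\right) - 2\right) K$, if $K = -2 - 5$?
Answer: $0$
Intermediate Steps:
$m = -2$ ($m = \frac{2}{-2 + 1} = \frac{2}{-1} = 2 \left(-1\right) = -2$)
$K = -7$ ($K = -2 - 5 = -7$)
$0 \left(\left(15 + m\right) - 2\right) K = 0 \left(\left(15 - 2\right) - 2\right) \left(-7\right) = 0 \left(13 - 2\right) \left(-7\right) = 0 \cdot 11 \left(-7\right) = 0 \left(-7\right) = 0$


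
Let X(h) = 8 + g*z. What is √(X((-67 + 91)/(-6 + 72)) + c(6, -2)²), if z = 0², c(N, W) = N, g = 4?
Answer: 2*√11 ≈ 6.6332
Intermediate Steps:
z = 0
X(h) = 8 (X(h) = 8 + 4*0 = 8 + 0 = 8)
√(X((-67 + 91)/(-6 + 72)) + c(6, -2)²) = √(8 + 6²) = √(8 + 36) = √44 = 2*√11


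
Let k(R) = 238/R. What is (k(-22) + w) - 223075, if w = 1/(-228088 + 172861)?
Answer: -135523965299/607497 ≈ -2.2309e+5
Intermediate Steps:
w = -1/55227 (w = 1/(-55227) = -1/55227 ≈ -1.8107e-5)
(k(-22) + w) - 223075 = (238/(-22) - 1/55227) - 223075 = (238*(-1/22) - 1/55227) - 223075 = (-119/11 - 1/55227) - 223075 = -6572024/607497 - 223075 = -135523965299/607497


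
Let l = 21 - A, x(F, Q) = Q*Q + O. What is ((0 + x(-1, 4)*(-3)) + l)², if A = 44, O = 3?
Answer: 6400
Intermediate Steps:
x(F, Q) = 3 + Q² (x(F, Q) = Q*Q + 3 = Q² + 3 = 3 + Q²)
l = -23 (l = 21 - 1*44 = 21 - 44 = -23)
((0 + x(-1, 4)*(-3)) + l)² = ((0 + (3 + 4²)*(-3)) - 23)² = ((0 + (3 + 16)*(-3)) - 23)² = ((0 + 19*(-3)) - 23)² = ((0 - 57) - 23)² = (-57 - 23)² = (-80)² = 6400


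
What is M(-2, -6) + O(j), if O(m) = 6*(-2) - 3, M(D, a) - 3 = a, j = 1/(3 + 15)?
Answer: -18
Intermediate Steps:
j = 1/18 ≈ 0.055556
M(D, a) = 3 + a
O(m) = -15 (O(m) = -12 - 3 = -15)
M(-2, -6) + O(j) = (3 - 6) - 15 = -3 - 15 = -18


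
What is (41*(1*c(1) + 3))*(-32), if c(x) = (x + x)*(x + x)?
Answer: -9184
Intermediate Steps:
c(x) = 4*x² (c(x) = (2*x)*(2*x) = 4*x²)
(41*(1*c(1) + 3))*(-32) = (41*(1*(4*1²) + 3))*(-32) = (41*(1*(4*1) + 3))*(-32) = (41*(1*4 + 3))*(-32) = (41*(4 + 3))*(-32) = (41*7)*(-32) = 287*(-32) = -9184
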